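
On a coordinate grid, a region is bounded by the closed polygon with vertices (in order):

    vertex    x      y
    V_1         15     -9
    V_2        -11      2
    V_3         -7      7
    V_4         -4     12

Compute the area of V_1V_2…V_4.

Apply the shoelace (surveyor's) formula: 2A = Σ (x_i·y_{i+1} − x_{i+1}·y_i), indices taken mod 4.
Cross-terms: -69, -63, -56, -144  ⇒  Σ = -332
Area = |Σ|/2 = 166.

166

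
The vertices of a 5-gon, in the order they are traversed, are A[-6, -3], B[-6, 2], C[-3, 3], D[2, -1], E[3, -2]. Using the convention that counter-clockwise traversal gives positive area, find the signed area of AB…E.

-33.5

Apply Gauss's area formula: 2A = Σ (x_i·y_{i+1} − x_{i+1}·y_i), indices taken mod 5.
Cross-terms: -30, -12, -3, -1, -21  ⇒  Σ = -67
Signed area = Σ/2 = -33.5 (negative ⇒ clockwise traversal).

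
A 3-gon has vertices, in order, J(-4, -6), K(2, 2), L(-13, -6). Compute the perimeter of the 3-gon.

36

|JK| = √((6)² + (8)²) = √100 = 10
|KL| = √((-15)² + (-8)²) = √289 = 17
|LJ| = √((9)² + (0)²) = √81 = 9
Perimeter = 10 + 17 + 9 = 36.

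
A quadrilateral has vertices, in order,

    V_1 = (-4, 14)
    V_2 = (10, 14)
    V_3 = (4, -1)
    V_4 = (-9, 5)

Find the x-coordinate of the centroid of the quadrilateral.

37/51

Apply the surveyor's formula. First the cross-terms c_i = x_i·y_{i+1} − x_{i+1}·y_i:
  -196, -66, 11, -106  ⇒  2A = -357, A = -178.5.
Then Σ (x_i + x_{i+1})·c_i = -777, so x̄ = -777 / (6·(-178.5)) = 37/51.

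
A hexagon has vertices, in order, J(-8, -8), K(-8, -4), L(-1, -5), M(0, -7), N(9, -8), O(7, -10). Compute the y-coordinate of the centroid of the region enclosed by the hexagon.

-697/96

Apply Gauss's area formula. First the cross-terms c_i = x_i·y_{i+1} − x_{i+1}·y_i:
  -32, 36, 7, 63, -34, -136  ⇒  2A = -96, A = -48.
Then Σ (y_i + y_{i+1})·c_i = 2091, so ȳ = 2091 / (6·(-48)) = -697/96.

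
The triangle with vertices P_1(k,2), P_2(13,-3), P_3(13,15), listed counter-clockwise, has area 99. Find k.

2

Write out the shoelace sum; only the two edges meeting at P_1 involve k:
2·Area = [(13·2 − k·15) + (k·(-3) − 13·2)] + 234
       = -18·k + 234 = 198
⇒ k = 2.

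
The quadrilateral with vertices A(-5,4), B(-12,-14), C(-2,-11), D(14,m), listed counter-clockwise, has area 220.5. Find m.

3

Write out the shoelace sum; only the two edges meeting at D involve m:
2·Area = [((-2)·m − 14·(-11)) + (14·4 − (-5)·m)] + 222
       = 3·m + 432 = 441
⇒ m = 3.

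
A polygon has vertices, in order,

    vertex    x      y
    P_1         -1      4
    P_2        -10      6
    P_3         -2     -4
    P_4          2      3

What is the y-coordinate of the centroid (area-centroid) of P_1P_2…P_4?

173/99

Apply the surveyor's formula. First the cross-terms c_i = x_i·y_{i+1} − x_{i+1}·y_i:
  34, 52, 2, 11  ⇒  2A = 99, A = 49.5.
Then Σ (y_i + y_{i+1})·c_i = 519, so ȳ = 519 / (6·49.5) = 173/99.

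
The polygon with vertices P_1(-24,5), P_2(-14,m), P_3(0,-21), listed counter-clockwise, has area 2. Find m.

-6

The doubled signed area Σ (x_i y_{i+1} − x_{i+1} y_i) is linear in m.
With m=0 it equals -140; the coefficient of m is -24 (from the two edges through P_2).
So -24·m + -140 = 2·2 = 4 ⇒ m = -6.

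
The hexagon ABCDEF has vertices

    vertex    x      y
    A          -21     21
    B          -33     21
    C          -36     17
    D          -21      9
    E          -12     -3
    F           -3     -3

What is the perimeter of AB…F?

|AB| = √((-12)² + (0)²) = √144 = 12
|BC| = √((-3)² + (-4)²) = √25 = 5
|CD| = √((15)² + (-8)²) = √289 = 17
|DE| = √((9)² + (-12)²) = √225 = 15
|EF| = √((9)² + (0)²) = √81 = 9
|FA| = √((-18)² + (24)²) = √900 = 30
Perimeter = 12 + 5 + 17 + 15 + 9 + 30 = 88.

88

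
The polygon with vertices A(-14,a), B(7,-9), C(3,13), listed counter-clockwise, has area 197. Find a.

8

Write out the shoelace sum; only the two edges meeting at A involve a:
2·Area = [(3·a − (-14)·13) + ((-14)·(-9) − 7·a)] + 118
       = -4·a + 426 = 394
⇒ a = 8.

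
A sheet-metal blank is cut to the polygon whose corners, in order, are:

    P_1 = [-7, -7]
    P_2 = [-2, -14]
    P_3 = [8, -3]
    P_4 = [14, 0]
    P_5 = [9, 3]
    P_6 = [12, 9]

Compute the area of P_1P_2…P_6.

155

Apply the shoelace formula: 2A = Σ (x_i·y_{i+1} − x_{i+1}·y_i), indices taken mod 6.
Cross-terms: 84, 118, 42, 42, 45, -21  ⇒  Σ = 310
Area = |Σ|/2 = 155.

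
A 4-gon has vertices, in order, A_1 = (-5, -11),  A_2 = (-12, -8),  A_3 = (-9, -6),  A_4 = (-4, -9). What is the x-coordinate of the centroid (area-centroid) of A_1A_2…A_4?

Apply Gauss's area formula. First the cross-terms c_i = x_i·y_{i+1} − x_{i+1}·y_i:
  -92, 0, 57, -1  ⇒  2A = -36, A = -18.
Then Σ (x_i + x_{i+1})·c_i = 832, so x̄ = 832 / (6·(-18)) = -208/27.

-208/27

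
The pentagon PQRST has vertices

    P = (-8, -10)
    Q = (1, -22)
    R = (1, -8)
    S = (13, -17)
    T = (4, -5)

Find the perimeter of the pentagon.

|PQ| = √((9)² + (-12)²) = √225 = 15
|QR| = √((0)² + (14)²) = √196 = 14
|RS| = √((12)² + (-9)²) = √225 = 15
|ST| = √((-9)² + (12)²) = √225 = 15
|TP| = √((-12)² + (-5)²) = √169 = 13
Perimeter = 15 + 14 + 15 + 15 + 13 = 72.

72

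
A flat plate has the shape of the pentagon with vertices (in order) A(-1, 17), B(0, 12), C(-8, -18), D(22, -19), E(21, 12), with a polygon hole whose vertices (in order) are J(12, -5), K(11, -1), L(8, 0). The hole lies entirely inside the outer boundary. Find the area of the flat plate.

Outer boundary:
Apply the surveyor's formula: 2A = Σ (x_i·y_{i+1} − x_{i+1}·y_i), indices taken mod 5.
A→B: (-1)(12) − (0)(17) = -12
B→C: (0)(-18) − (-8)(12) = 96
C→D: (-8)(-19) − (22)(-18) = 548
D→E: (22)(12) − (21)(-19) = 663
E→A: (21)(17) − (-1)(12) = 369
Σ = 1664
Area = |Σ|/2 = 832.
Hole:
Cross-terms: 43, 8, -40  ⇒  Σ = 11
Area = |Σ|/2 = 5.5.
Net area = 832 − 5.5 = 826.5.

826.5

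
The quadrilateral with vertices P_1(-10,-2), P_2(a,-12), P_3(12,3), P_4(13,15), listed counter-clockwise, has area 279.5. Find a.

6

The doubled signed area Σ (x_i y_{i+1} − x_{i+1} y_i) is linear in a.
With a=0 it equals 529; the coefficient of a is 5 (from the two edges through P_2).
So 5·a + 529 = 2·279.5 = 559 ⇒ a = 6.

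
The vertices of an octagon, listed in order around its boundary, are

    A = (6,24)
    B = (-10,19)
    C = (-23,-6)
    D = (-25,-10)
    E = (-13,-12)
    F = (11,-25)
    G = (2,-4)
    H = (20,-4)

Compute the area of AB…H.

1070

Apply Gauss's area formula: 2A = Σ (x_i·y_{i+1} − x_{i+1}·y_i), indices taken mod 8.
A→B: (6)(19) − (-10)(24) = 354
B→C: (-10)(-6) − (-23)(19) = 497
C→D: (-23)(-10) − (-25)(-6) = 80
D→E: (-25)(-12) − (-13)(-10) = 170
E→F: (-13)(-25) − (11)(-12) = 457
F→G: (11)(-4) − (2)(-25) = 6
G→H: (2)(-4) − (20)(-4) = 72
H→A: (20)(24) − (6)(-4) = 504
Σ = 2140
Area = |Σ|/2 = 1070.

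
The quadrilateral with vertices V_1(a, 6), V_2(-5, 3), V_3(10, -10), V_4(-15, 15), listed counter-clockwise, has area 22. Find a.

-7

Write out the shoelace sum; only the two edges meeting at V_1 involve a:
2·Area = [((-15)·6 − a·15) + (a·3 − (-5)·6)] + 20
       = -12·a + -40 = 44
⇒ a = -7.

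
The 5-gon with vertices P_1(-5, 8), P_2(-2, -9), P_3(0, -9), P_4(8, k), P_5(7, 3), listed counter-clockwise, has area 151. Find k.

-8

The doubled signed area Σ (x_i y_{i+1} − x_{i+1} y_i) is linear in k.
With k=0 it equals 246; the coefficient of k is -7 (from the two edges through P_4).
So -7·k + 246 = 2·151 = 302 ⇒ k = -8.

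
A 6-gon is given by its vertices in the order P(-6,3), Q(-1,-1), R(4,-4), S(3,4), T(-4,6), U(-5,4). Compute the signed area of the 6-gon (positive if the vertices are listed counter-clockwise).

51

Apply the shoelace (surveyor's) formula: 2A = Σ (x_i·y_{i+1} − x_{i+1}·y_i), indices taken mod 6.
Cross-terms: 9, 8, 28, 34, 14, 9  ⇒  Σ = 102
Signed area = Σ/2 = 51 (positive ⇒ counter-clockwise traversal).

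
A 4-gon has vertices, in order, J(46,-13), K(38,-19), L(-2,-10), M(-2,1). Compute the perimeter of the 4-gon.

|JK| = √((-8)² + (-6)²) = √100 = 10
|KL| = √((-40)² + (9)²) = √1681 = 41
|LM| = √((0)² + (11)²) = √121 = 11
|MJ| = √((48)² + (-14)²) = √2500 = 50
Perimeter = 10 + 41 + 11 + 50 = 112.

112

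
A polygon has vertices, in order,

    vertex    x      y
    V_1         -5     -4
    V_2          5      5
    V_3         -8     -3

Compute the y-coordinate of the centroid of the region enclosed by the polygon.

-2/3

Apply the surveyor's formula. First the cross-terms c_i = x_i·y_{i+1} − x_{i+1}·y_i:
  -5, 25, 17  ⇒  2A = 37, A = 18.5.
Then Σ (y_i + y_{i+1})·c_i = -74, so ȳ = -74 / (6·18.5) = -2/3.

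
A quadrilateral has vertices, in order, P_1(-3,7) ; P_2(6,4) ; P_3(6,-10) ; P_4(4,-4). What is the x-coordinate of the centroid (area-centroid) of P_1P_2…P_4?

497/159

Apply the surveyor's formula. First the cross-terms c_i = x_i·y_{i+1} − x_{i+1}·y_i:
  -54, -84, 16, 16  ⇒  2A = -106, A = -53.
Then Σ (x_i + x_{i+1})·c_i = -994, so x̄ = -994 / (6·(-53)) = 497/159.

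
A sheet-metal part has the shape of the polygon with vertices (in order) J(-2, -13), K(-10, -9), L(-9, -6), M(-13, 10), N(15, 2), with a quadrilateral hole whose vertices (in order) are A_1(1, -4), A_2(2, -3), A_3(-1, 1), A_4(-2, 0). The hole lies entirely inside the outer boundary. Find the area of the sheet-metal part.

327

Outer boundary:
Apply the shoelace formula: 2A = Σ (x_i·y_{i+1} − x_{i+1}·y_i), indices taken mod 5.
J→K: (-2)(-9) − (-10)(-13) = -112
K→L: (-10)(-6) − (-9)(-9) = -21
L→M: (-9)(10) − (-13)(-6) = -168
M→N: (-13)(2) − (15)(10) = -176
N→J: (15)(-13) − (-2)(2) = -191
Σ = -668
Area = |Σ|/2 = 334.
Hole:
Cross-terms: 5, -1, 2, 8  ⇒  Σ = 14
Area = |Σ|/2 = 7.
Net area = 334 − 7 = 327.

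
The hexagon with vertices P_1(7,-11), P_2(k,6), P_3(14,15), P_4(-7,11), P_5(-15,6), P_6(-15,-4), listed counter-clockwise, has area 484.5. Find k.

The doubled signed area Σ (x_i y_{i+1} − x_{i+1} y_i) is linear in k.
With k=0 it equals 683; the coefficient of k is 26 (from the two edges through P_2).
So 26·k + 683 = 2·484.5 = 969 ⇒ k = 11.

11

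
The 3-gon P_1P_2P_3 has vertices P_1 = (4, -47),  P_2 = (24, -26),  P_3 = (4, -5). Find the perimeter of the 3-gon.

|P_1P_2| = √((20)² + (21)²) = √841 = 29
|P_2P_3| = √((-20)² + (21)²) = √841 = 29
|P_3P_1| = √((0)² + (-42)²) = √1764 = 42
Perimeter = 29 + 29 + 42 = 100.

100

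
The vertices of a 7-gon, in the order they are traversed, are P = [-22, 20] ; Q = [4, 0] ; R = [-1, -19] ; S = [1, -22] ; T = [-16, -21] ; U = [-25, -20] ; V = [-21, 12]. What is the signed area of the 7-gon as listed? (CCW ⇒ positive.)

Σ = (-80) + (-76) + (41) + (-373) + (-205) + (-720) + (-156) = -1569
Signed area = Σ/2 = -784.5 (negative ⇒ clockwise traversal).

-784.5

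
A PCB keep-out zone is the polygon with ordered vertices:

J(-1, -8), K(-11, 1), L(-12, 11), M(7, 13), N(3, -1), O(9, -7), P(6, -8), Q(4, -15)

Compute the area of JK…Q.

J→K: (-1)(1) − (-11)(-8) = -89
K→L: (-11)(11) − (-12)(1) = -109
L→M: (-12)(13) − (7)(11) = -233
M→N: (7)(-1) − (3)(13) = -46
N→O: (3)(-7) − (9)(-1) = -12
O→P: (9)(-8) − (6)(-7) = -30
P→Q: (6)(-15) − (4)(-8) = -58
Q→J: (4)(-8) − (-1)(-15) = -47
Σ = -624
Area = |Σ|/2 = 312.

312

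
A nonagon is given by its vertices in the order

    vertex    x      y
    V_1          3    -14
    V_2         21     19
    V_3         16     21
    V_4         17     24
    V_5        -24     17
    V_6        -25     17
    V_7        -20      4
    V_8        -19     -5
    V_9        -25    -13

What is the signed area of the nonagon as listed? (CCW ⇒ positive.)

1162

Apply the shoelace formula: 2A = Σ (x_i·y_{i+1} − x_{i+1}·y_i), indices taken mod 9.
Σ = (351) + (137) + (27) + (865) + (17) + (240) + (176) + (122) + (389) = 2324
Signed area = Σ/2 = 1162 (positive ⇒ counter-clockwise traversal).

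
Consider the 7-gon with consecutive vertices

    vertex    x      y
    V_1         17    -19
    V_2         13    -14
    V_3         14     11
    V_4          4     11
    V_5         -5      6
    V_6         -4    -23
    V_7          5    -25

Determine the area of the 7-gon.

610.5

Cross-terms: 9, 339, 110, 79, 139, 215, 330  ⇒  Σ = 1221
Area = |Σ|/2 = 610.5.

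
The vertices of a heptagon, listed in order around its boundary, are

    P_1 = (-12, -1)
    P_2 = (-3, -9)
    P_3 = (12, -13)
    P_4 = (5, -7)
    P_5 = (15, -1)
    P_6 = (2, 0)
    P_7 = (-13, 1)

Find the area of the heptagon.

181

P_1→P_2: (-12)(-9) − (-3)(-1) = 105
P_2→P_3: (-3)(-13) − (12)(-9) = 147
P_3→P_4: (12)(-7) − (5)(-13) = -19
P_4→P_5: (5)(-1) − (15)(-7) = 100
P_5→P_6: (15)(0) − (2)(-1) = 2
P_6→P_7: (2)(1) − (-13)(0) = 2
P_7→P_1: (-13)(-1) − (-12)(1) = 25
Σ = 362
Area = |Σ|/2 = 181.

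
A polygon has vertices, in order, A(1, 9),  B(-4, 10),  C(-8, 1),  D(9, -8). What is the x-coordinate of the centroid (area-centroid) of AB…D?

Apply the surveyor's formula. First the cross-terms c_i = x_i·y_{i+1} − x_{i+1}·y_i:
  46, 76, 55, 89  ⇒  2A = 266, A = 133.
Then Σ (x_i + x_{i+1})·c_i = -105, so x̄ = -105 / (6·133) = -5/38.

-5/38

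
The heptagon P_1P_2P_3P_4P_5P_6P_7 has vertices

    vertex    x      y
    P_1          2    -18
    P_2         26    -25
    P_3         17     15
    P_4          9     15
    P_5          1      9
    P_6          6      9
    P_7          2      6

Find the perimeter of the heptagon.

|P_1P_2| = √((24)² + (-7)²) = √625 = 25
|P_2P_3| = √((-9)² + (40)²) = √1681 = 41
|P_3P_4| = √((-8)² + (0)²) = √64 = 8
|P_4P_5| = √((-8)² + (-6)²) = √100 = 10
|P_5P_6| = √((5)² + (0)²) = √25 = 5
|P_6P_7| = √((-4)² + (-3)²) = √25 = 5
|P_7P_1| = √((0)² + (-24)²) = √576 = 24
Perimeter = 25 + 41 + 8 + 10 + 5 + 5 + 24 = 118.

118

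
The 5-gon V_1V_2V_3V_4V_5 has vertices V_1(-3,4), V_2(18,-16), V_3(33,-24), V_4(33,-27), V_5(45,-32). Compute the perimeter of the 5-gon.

122

|V_1V_2| = √((21)² + (-20)²) = √841 = 29
|V_2V_3| = √((15)² + (-8)²) = √289 = 17
|V_3V_4| = √((0)² + (-3)²) = √9 = 3
|V_4V_5| = √((12)² + (-5)²) = √169 = 13
|V_5V_1| = √((-48)² + (36)²) = √3600 = 60
Perimeter = 29 + 17 + 3 + 13 + 60 = 122.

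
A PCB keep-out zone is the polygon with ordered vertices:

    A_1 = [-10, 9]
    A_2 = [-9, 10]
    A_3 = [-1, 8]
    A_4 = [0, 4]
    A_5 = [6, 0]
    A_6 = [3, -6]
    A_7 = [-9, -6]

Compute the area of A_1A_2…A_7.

Apply the surveyor's formula: 2A = Σ (x_i·y_{i+1} − x_{i+1}·y_i), indices taken mod 7.
Σ = (-19) + (-62) + (-4) + (-24) + (-36) + (-72) + (-141) = -358
Area = |Σ|/2 = 179.

179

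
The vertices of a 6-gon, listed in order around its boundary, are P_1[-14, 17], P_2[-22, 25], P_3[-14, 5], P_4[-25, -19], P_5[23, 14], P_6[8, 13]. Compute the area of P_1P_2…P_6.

Apply the shoelace (surveyor's) formula: 2A = Σ (x_i·y_{i+1} − x_{i+1}·y_i), indices taken mod 6.
P_1→P_2: (-14)(25) − (-22)(17) = 24
P_2→P_3: (-22)(5) − (-14)(25) = 240
P_3→P_4: (-14)(-19) − (-25)(5) = 391
P_4→P_5: (-25)(14) − (23)(-19) = 87
P_5→P_6: (23)(13) − (8)(14) = 187
P_6→P_1: (8)(17) − (-14)(13) = 318
Σ = 1247
Area = |Σ|/2 = 623.5.

623.5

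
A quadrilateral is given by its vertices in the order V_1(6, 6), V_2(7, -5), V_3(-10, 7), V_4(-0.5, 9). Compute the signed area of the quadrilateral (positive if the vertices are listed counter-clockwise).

-108.25

V_1→V_2: (6)(-5) − (7)(6) = -72
V_2→V_3: (7)(7) − (-10)(-5) = -1
V_3→V_4: (-10)(9) − (-0.5)(7) = -86.5
V_4→V_1: (-0.5)(6) − (6)(9) = -57
Σ = -216.5
Signed area = Σ/2 = -108.25 (negative ⇒ clockwise traversal).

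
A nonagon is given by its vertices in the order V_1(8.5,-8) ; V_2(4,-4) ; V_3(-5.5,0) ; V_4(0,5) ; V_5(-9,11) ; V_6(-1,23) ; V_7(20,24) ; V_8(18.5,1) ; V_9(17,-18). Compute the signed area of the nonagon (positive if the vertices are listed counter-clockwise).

-721.75

Apply the surveyor's formula: 2A = Σ (x_i·y_{i+1} − x_{i+1}·y_i), indices taken mod 9.
Σ = (-2) + (-22) + (-27.5) + (45) + (-196) + (-484) + (-424) + (-350) + (17) = -1443.5
Signed area = Σ/2 = -721.75 (negative ⇒ clockwise traversal).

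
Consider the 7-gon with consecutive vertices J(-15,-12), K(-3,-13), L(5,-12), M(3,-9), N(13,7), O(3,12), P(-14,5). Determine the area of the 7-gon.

Apply the surveyor's formula: 2A = Σ (x_i·y_{i+1} − x_{i+1}·y_i), indices taken mod 7.
Σ = (159) + (101) + (-9) + (138) + (135) + (183) + (243) = 950
Area = |Σ|/2 = 475.

475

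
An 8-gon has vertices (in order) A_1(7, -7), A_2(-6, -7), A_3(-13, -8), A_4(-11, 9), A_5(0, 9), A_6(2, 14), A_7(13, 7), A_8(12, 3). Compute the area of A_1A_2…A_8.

Apply the shoelace (surveyor's) formula: 2A = Σ (x_i·y_{i+1} − x_{i+1}·y_i), indices taken mod 8.
Cross-terms: -91, -43, -205, -99, -18, -168, -45, -105  ⇒  Σ = -774
Area = |Σ|/2 = 387.

387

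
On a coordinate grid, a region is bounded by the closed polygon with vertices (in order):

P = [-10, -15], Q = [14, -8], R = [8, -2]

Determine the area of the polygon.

Apply the surveyor's formula: 2A = Σ (x_i·y_{i+1} − x_{i+1}·y_i), indices taken mod 3.
Cross-terms: 290, 36, -140  ⇒  Σ = 186
Area = |Σ|/2 = 93.

93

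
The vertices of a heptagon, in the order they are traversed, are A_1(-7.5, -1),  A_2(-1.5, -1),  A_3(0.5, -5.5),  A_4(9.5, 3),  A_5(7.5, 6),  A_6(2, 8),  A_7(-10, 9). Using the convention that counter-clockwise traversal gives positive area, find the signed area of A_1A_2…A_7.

Apply the shoelace (surveyor's) formula: 2A = Σ (x_i·y_{i+1} − x_{i+1}·y_i), indices taken mod 7.
Cross-terms: 6, 8.75, 53.75, 34.5, 48, 98, 77.5  ⇒  Σ = 326.5
Signed area = Σ/2 = 163.25 (positive ⇒ counter-clockwise traversal).

163.25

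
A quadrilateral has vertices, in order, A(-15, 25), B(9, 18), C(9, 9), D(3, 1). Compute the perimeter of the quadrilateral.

74

|AB| = √((24)² + (-7)²) = √625 = 25
|BC| = √((0)² + (-9)²) = √81 = 9
|CD| = √((-6)² + (-8)²) = √100 = 10
|DA| = √((-18)² + (24)²) = √900 = 30
Perimeter = 25 + 9 + 10 + 30 = 74.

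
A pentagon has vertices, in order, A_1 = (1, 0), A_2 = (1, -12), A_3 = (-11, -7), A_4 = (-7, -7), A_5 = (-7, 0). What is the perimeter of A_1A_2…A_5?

44

|A_1A_2| = √((0)² + (-12)²) = √144 = 12
|A_2A_3| = √((-12)² + (5)²) = √169 = 13
|A_3A_4| = √((4)² + (0)²) = √16 = 4
|A_4A_5| = √((0)² + (7)²) = √49 = 7
|A_5A_1| = √((8)² + (0)²) = √64 = 8
Perimeter = 12 + 13 + 4 + 7 + 8 = 44.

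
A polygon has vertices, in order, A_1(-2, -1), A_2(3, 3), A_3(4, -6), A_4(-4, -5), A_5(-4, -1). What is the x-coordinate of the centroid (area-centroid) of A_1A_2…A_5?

97/273

Apply the surveyor's formula. First the cross-terms c_i = x_i·y_{i+1} − x_{i+1}·y_i:
  -3, -30, -44, -16, 2  ⇒  2A = -91, A = -45.5.
Then Σ (x_i + x_{i+1})·c_i = -97, so x̄ = -97 / (6·(-45.5)) = 97/273.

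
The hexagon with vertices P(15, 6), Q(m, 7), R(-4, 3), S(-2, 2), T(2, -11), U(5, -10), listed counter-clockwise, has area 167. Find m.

The doubled signed area Σ (x_i y_{i+1} − x_{i+1} y_i) is linear in m.
With m=0 it equals 364; the coefficient of m is -3 (from the two edges through Q).
So -3·m + 364 = 2·167 = 334 ⇒ m = 10.

10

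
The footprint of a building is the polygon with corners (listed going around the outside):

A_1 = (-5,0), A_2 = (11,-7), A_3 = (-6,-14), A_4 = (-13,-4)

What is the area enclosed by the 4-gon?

Apply the surveyor's formula: 2A = Σ (x_i·y_{i+1} − x_{i+1}·y_i), indices taken mod 4.
A_1→A_2: (-5)(-7) − (11)(0) = 35
A_2→A_3: (11)(-14) − (-6)(-7) = -196
A_3→A_4: (-6)(-4) − (-13)(-14) = -158
A_4→A_1: (-13)(0) − (-5)(-4) = -20
Σ = -339
Area = |Σ|/2 = 169.5.

169.5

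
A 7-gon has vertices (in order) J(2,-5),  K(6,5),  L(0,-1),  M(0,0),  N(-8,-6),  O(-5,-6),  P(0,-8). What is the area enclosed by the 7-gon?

Apply Gauss's area formula: 2A = Σ (x_i·y_{i+1} − x_{i+1}·y_i), indices taken mod 7.
Σ = (40) + (-6) + (0) + (0) + (18) + (40) + (16) = 108
Area = |Σ|/2 = 54.

54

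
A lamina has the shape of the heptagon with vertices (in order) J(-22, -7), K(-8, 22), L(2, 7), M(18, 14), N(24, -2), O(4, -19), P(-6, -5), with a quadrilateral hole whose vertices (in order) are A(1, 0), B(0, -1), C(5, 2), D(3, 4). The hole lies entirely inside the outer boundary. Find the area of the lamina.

Outer boundary:
Apply the shoelace (surveyor's) formula: 2A = Σ (x_i·y_{i+1} − x_{i+1}·y_i), indices taken mod 7.
Σ = (-540) + (-100) + (-98) + (-372) + (-448) + (-134) + (-68) = -1760
Area = |Σ|/2 = 880.
Hole:
Apply Gauss's area formula: 2A = Σ (x_i·y_{i+1} − x_{i+1}·y_i), indices taken mod 4.
Cross-terms: -1, 5, 14, -4  ⇒  Σ = 14
Area = |Σ|/2 = 7.
Net area = 880 − 7 = 873.

873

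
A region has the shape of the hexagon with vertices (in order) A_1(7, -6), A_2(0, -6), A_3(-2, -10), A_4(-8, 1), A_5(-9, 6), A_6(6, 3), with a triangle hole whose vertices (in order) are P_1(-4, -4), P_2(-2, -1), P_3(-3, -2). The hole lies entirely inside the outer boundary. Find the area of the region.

Outer boundary:
Apply the surveyor's formula: 2A = Σ (x_i·y_{i+1} − x_{i+1}·y_i), indices taken mod 6.
Cross-terms: -42, -12, -82, -39, -63, -57  ⇒  Σ = -295
Area = |Σ|/2 = 147.5.
Hole:
Apply the shoelace (surveyor's) formula: 2A = Σ (x_i·y_{i+1} − x_{i+1}·y_i), indices taken mod 3.
Σ = (-4) + (1) + (4) = 1
Area = |Σ|/2 = 0.5.
Net area = 147.5 − 0.5 = 147.

147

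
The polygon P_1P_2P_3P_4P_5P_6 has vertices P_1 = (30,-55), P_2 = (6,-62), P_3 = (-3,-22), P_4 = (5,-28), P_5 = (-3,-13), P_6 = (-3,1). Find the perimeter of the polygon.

|P_1P_2| = √((-24)² + (-7)²) = √625 = 25
|P_2P_3| = √((-9)² + (40)²) = √1681 = 41
|P_3P_4| = √((8)² + (-6)²) = √100 = 10
|P_4P_5| = √((-8)² + (15)²) = √289 = 17
|P_5P_6| = √((0)² + (14)²) = √196 = 14
|P_6P_1| = √((33)² + (-56)²) = √4225 = 65
Perimeter = 25 + 41 + 10 + 17 + 14 + 65 = 172.

172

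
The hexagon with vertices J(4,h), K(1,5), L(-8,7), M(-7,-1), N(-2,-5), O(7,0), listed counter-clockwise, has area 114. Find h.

6

The doubled signed area Σ (x_i y_{i+1} − x_{i+1} y_i) is linear in h.
With h=0 it equals 192; the coefficient of h is 6 (from the two edges through J).
So 6·h + 192 = 2·114 = 228 ⇒ h = 6.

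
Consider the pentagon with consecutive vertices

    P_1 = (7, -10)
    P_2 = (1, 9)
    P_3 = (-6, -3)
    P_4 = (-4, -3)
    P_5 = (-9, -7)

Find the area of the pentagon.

135

Σ = (73) + (51) + (6) + (1) + (139) = 270
Area = |Σ|/2 = 135.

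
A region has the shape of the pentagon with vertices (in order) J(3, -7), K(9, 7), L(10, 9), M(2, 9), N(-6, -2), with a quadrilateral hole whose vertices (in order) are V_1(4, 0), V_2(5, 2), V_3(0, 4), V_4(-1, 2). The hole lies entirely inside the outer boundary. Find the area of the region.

Outer boundary:
Cross-terms: 84, 11, 72, 50, 48  ⇒  Σ = 265
Area = |Σ|/2 = 132.5.
Hole:
Apply the surveyor's formula: 2A = Σ (x_i·y_{i+1} − x_{i+1}·y_i), indices taken mod 4.
Σ = (8) + (20) + (4) + (-8) = 24
Area = |Σ|/2 = 12.
Net area = 132.5 − 12 = 120.5.

120.5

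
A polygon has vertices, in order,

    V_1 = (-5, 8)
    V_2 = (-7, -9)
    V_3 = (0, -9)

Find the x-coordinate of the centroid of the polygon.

-4

Apply Gauss's area formula. First the cross-terms c_i = x_i·y_{i+1} − x_{i+1}·y_i:
  101, 63, -45  ⇒  2A = 119, A = 59.5.
Then Σ (x_i + x_{i+1})·c_i = -1428, so x̄ = -1428 / (6·59.5) = -4.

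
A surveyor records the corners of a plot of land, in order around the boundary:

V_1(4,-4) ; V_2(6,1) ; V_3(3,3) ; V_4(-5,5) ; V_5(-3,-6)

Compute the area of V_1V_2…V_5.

Apply Gauss's area formula: 2A = Σ (x_i·y_{i+1} − x_{i+1}·y_i), indices taken mod 5.
Σ = (28) + (15) + (30) + (45) + (36) = 154
Area = |Σ|/2 = 77.

77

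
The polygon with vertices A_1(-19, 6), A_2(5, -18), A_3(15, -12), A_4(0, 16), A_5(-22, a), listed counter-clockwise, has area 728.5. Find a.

25

Write out the shoelace sum; only the two edges meeting at A_5 involve a:
2·Area = [(0·a − (-22)·16) + ((-22)·6 − (-19)·a)] + 762
       = 19·a + 982 = 1457
⇒ a = 25.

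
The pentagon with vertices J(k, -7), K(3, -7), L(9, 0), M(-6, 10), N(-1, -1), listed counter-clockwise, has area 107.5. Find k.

Write out the shoelace sum; only the two edges meeting at J involve k:
2·Area = [((-1)·(-7) − k·(-1)) + (k·(-7) − 3·(-7))] + 169
       = -6·k + 197 = 215
⇒ k = -3.

-3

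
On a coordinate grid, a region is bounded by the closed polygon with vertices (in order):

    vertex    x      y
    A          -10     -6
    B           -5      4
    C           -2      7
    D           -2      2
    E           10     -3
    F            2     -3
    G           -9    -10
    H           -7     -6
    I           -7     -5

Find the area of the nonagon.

101.5

A→B: (-10)(4) − (-5)(-6) = -70
B→C: (-5)(7) − (-2)(4) = -27
C→D: (-2)(2) − (-2)(7) = 10
D→E: (-2)(-3) − (10)(2) = -14
E→F: (10)(-3) − (2)(-3) = -24
F→G: (2)(-10) − (-9)(-3) = -47
G→H: (-9)(-6) − (-7)(-10) = -16
H→I: (-7)(-5) − (-7)(-6) = -7
I→A: (-7)(-6) − (-10)(-5) = -8
Σ = -203
Area = |Σ|/2 = 101.5.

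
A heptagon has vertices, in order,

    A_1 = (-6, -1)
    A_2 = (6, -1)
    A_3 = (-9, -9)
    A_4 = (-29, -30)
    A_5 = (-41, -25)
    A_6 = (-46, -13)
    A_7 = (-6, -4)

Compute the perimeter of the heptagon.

|A_1A_2| = √((12)² + (0)²) = √144 = 12
|A_2A_3| = √((-15)² + (-8)²) = √289 = 17
|A_3A_4| = √((-20)² + (-21)²) = √841 = 29
|A_4A_5| = √((-12)² + (5)²) = √169 = 13
|A_5A_6| = √((-5)² + (12)²) = √169 = 13
|A_6A_7| = √((40)² + (9)²) = √1681 = 41
|A_7A_1| = √((0)² + (3)²) = √9 = 3
Perimeter = 12 + 17 + 29 + 13 + 13 + 41 + 3 = 128.

128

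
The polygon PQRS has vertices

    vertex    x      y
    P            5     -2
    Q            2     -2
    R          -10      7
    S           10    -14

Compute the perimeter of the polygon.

|PQ| = √((-3)² + (0)²) = √9 = 3
|QR| = √((-12)² + (9)²) = √225 = 15
|RS| = √((20)² + (-21)²) = √841 = 29
|SP| = √((-5)² + (12)²) = √169 = 13
Perimeter = 3 + 15 + 29 + 13 = 60.

60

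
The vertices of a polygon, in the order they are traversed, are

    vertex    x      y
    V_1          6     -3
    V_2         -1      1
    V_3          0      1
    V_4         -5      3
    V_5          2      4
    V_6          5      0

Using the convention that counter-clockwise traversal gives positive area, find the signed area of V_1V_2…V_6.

-27

Apply the surveyor's formula: 2A = Σ (x_i·y_{i+1} − x_{i+1}·y_i), indices taken mod 6.
V_1→V_2: (6)(1) − (-1)(-3) = 3
V_2→V_3: (-1)(1) − (0)(1) = -1
V_3→V_4: (0)(3) − (-5)(1) = 5
V_4→V_5: (-5)(4) − (2)(3) = -26
V_5→V_6: (2)(0) − (5)(4) = -20
V_6→V_1: (5)(-3) − (6)(0) = -15
Σ = -54
Signed area = Σ/2 = -27 (negative ⇒ clockwise traversal).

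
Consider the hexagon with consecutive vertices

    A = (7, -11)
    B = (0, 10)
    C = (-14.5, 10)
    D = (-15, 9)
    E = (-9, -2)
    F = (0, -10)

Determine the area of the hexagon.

252.75

Apply the shoelace (surveyor's) formula: 2A = Σ (x_i·y_{i+1} − x_{i+1}·y_i), indices taken mod 6.
Cross-terms: 70, 145, 19.5, 111, 90, 70  ⇒  Σ = 505.5
Area = |Σ|/2 = 252.75.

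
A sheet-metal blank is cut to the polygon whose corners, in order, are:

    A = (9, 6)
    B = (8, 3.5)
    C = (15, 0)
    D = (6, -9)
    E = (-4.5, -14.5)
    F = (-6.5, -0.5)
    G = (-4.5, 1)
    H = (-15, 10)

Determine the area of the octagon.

Apply Gauss's area formula: 2A = Σ (x_i·y_{i+1} − x_{i+1}·y_i), indices taken mod 8.
Σ = (-16.5) + (-52.5) + (-135) + (-127.5) + (-92) + (-8.75) + (-30) + (-180) = -642.25
Area = |Σ|/2 = 321.125.

321.125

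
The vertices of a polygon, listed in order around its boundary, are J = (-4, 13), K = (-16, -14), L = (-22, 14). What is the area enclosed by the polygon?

Apply Gauss's area formula: 2A = Σ (x_i·y_{i+1} − x_{i+1}·y_i), indices taken mod 3.
Σ = (264) + (-532) + (-230) = -498
Area = |Σ|/2 = 249.

249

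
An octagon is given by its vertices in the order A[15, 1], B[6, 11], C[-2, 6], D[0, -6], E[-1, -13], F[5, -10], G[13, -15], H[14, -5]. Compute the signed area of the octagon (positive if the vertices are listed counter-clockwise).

293.5

Σ = (159) + (58) + (12) + (-6) + (75) + (55) + (145) + (89) = 587
Signed area = Σ/2 = 293.5 (positive ⇒ counter-clockwise traversal).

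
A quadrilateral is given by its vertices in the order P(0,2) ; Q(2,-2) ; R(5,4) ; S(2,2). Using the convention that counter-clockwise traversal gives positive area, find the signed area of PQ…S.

Apply the surveyor's formula: 2A = Σ (x_i·y_{i+1} − x_{i+1}·y_i), indices taken mod 4.
Σ = (-4) + (18) + (2) + (4) = 20
Signed area = Σ/2 = 10 (positive ⇒ counter-clockwise traversal).

10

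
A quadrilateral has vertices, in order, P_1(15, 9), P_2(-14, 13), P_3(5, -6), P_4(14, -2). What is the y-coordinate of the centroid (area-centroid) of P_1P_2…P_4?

Apply the shoelace (surveyor's) formula. First the cross-terms c_i = x_i·y_{i+1} − x_{i+1}·y_i:
  321, 19, 74, 156  ⇒  2A = 570, A = 285.
Then Σ (y_i + y_{i+1})·c_i = 7695, so ȳ = 7695 / (6·285) = 4.5.

4.5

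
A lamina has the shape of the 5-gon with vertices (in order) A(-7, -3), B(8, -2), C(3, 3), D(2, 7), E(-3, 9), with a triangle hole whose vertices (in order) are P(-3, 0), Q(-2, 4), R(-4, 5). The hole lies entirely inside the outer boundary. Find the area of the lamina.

92.5

Outer boundary:
A→B: (-7)(-2) − (8)(-3) = 38
B→C: (8)(3) − (3)(-2) = 30
C→D: (3)(7) − (2)(3) = 15
D→E: (2)(9) − (-3)(7) = 39
E→A: (-3)(-3) − (-7)(9) = 72
Σ = 194
Area = |Σ|/2 = 97.
Hole:
Apply the shoelace formula: 2A = Σ (x_i·y_{i+1} − x_{i+1}·y_i), indices taken mod 3.
P→Q: (-3)(4) − (-2)(0) = -12
Q→R: (-2)(5) − (-4)(4) = 6
R→P: (-4)(0) − (-3)(5) = 15
Σ = 9
Area = |Σ|/2 = 4.5.
Net area = 97 − 4.5 = 92.5.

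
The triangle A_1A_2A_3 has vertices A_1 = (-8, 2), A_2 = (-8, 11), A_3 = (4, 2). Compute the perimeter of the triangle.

|A_1A_2| = √((0)² + (9)²) = √81 = 9
|A_2A_3| = √((12)² + (-9)²) = √225 = 15
|A_3A_1| = √((-12)² + (0)²) = √144 = 12
Perimeter = 9 + 15 + 12 = 36.

36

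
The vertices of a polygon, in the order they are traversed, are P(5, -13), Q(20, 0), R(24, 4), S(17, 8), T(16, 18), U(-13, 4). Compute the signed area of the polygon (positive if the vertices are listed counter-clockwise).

Σ = (260) + (80) + (124) + (178) + (298) + (149) = 1089
Signed area = Σ/2 = 544.5 (positive ⇒ counter-clockwise traversal).

544.5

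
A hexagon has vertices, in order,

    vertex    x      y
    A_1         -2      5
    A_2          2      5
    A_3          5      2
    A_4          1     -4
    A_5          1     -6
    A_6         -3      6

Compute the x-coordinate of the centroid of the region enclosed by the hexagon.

Apply the shoelace (surveyor's) formula. First the cross-terms c_i = x_i·y_{i+1} − x_{i+1}·y_i:
  -20, -21, -22, -2, -12, -3  ⇒  2A = -80, A = -40.
Then Σ (x_i + x_{i+1})·c_i = -244, so x̄ = -244 / (6·(-40)) = 61/60.

61/60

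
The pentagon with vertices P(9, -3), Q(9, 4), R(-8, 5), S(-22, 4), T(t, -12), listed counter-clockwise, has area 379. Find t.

-24

The doubled signed area Σ (x_i y_{i+1} − x_{i+1} y_i) is linear in t.
With t=0 it equals 590; the coefficient of t is -7 (from the two edges through T).
So -7·t + 590 = 2·379 = 758 ⇒ t = -24.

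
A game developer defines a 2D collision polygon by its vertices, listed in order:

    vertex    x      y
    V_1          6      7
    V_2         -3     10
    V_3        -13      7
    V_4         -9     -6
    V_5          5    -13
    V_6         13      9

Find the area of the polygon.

364.5

V_1→V_2: (6)(10) − (-3)(7) = 81
V_2→V_3: (-3)(7) − (-13)(10) = 109
V_3→V_4: (-13)(-6) − (-9)(7) = 141
V_4→V_5: (-9)(-13) − (5)(-6) = 147
V_5→V_6: (5)(9) − (13)(-13) = 214
V_6→V_1: (13)(7) − (6)(9) = 37
Σ = 729
Area = |Σ|/2 = 364.5.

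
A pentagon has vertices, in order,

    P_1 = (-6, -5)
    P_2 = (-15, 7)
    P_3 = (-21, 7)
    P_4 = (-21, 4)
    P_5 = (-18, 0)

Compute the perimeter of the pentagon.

|P_1P_2| = √((-9)² + (12)²) = √225 = 15
|P_2P_3| = √((-6)² + (0)²) = √36 = 6
|P_3P_4| = √((0)² + (-3)²) = √9 = 3
|P_4P_5| = √((3)² + (-4)²) = √25 = 5
|P_5P_1| = √((12)² + (-5)²) = √169 = 13
Perimeter = 15 + 6 + 3 + 5 + 13 = 42.

42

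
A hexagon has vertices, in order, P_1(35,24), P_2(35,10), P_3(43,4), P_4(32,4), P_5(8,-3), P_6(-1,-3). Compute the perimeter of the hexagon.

114

|P_1P_2| = √((0)² + (-14)²) = √196 = 14
|P_2P_3| = √((8)² + (-6)²) = √100 = 10
|P_3P_4| = √((-11)² + (0)²) = √121 = 11
|P_4P_5| = √((-24)² + (-7)²) = √625 = 25
|P_5P_6| = √((-9)² + (0)²) = √81 = 9
|P_6P_1| = √((36)² + (27)²) = √2025 = 45
Perimeter = 14 + 10 + 11 + 25 + 9 + 45 = 114.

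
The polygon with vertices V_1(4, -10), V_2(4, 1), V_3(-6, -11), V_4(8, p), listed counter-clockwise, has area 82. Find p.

Write out the shoelace sum; only the two edges meeting at V_4 involve p:
2·Area = [((-6)·p − 8·(-11)) + (8·(-10) − 4·p)] + 6
       = -10·p + 14 = 164
⇒ p = -15.

-15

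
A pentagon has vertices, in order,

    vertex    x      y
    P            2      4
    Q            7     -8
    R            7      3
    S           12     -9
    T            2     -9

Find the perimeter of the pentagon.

|PQ| = √((5)² + (-12)²) = √169 = 13
|QR| = √((0)² + (11)²) = √121 = 11
|RS| = √((5)² + (-12)²) = √169 = 13
|ST| = √((-10)² + (0)²) = √100 = 10
|TP| = √((0)² + (13)²) = √169 = 13
Perimeter = 13 + 11 + 13 + 10 + 13 = 60.

60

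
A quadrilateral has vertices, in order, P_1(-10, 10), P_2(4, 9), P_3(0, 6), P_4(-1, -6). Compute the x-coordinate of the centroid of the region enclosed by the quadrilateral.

-164/51

Apply the shoelace formula. First the cross-terms c_i = x_i·y_{i+1} − x_{i+1}·y_i:
  -130, 24, 6, -70  ⇒  2A = -170, A = -85.
Then Σ (x_i + x_{i+1})·c_i = 1640, so x̄ = 1640 / (6·(-85)) = -164/51.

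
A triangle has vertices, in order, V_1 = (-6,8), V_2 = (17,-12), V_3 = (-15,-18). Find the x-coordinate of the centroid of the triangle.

Apply the surveyor's formula. First the cross-terms c_i = x_i·y_{i+1} − x_{i+1}·y_i:
  -64, -486, -228  ⇒  2A = -778, A = -389.
Then Σ (x_i + x_{i+1})·c_i = 3112, so x̄ = 3112 / (6·(-389)) = -4/3.

-4/3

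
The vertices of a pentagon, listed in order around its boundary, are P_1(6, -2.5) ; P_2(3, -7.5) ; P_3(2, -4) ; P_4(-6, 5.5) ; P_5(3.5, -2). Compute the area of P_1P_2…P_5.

Σ = (-37.5) + (3) + (-13) + (-7.25) + (3.25) = -51.5
Area = |Σ|/2 = 25.75.

25.75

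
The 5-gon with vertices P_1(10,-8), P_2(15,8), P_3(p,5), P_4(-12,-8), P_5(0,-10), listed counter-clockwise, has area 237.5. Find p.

5

The doubled signed area Σ (x_i y_{i+1} − x_{i+1} y_i) is linear in p.
With p=0 it equals 555; the coefficient of p is -16 (from the two edges through P_3).
So -16·p + 555 = 2·237.5 = 475 ⇒ p = 5.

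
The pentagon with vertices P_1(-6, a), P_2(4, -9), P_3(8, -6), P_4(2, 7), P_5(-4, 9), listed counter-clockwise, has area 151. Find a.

Write out the shoelace sum; only the two edges meeting at P_1 involve a:
2·Area = [((-4)·a − (-6)·9) + ((-6)·(-9) − 4·a)] + 162
       = -8·a + 270 = 302
⇒ a = -4.

-4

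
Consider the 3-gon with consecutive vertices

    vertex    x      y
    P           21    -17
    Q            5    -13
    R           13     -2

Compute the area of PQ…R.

104

Σ = (-188) + (159) + (-179) = -208
Area = |Σ|/2 = 104.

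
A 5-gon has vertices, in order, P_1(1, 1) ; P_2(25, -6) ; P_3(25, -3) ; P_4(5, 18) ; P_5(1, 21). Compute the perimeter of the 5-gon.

|P_1P_2| = √((24)² + (-7)²) = √625 = 25
|P_2P_3| = √((0)² + (3)²) = √9 = 3
|P_3P_4| = √((-20)² + (21)²) = √841 = 29
|P_4P_5| = √((-4)² + (3)²) = √25 = 5
|P_5P_1| = √((0)² + (-20)²) = √400 = 20
Perimeter = 25 + 3 + 29 + 5 + 20 = 82.

82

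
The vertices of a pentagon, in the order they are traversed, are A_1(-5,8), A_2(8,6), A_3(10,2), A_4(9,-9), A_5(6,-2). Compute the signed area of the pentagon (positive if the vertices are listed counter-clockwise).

Apply the shoelace (surveyor's) formula: 2A = Σ (x_i·y_{i+1} − x_{i+1}·y_i), indices taken mod 5.
A_1→A_2: (-5)(6) − (8)(8) = -94
A_2→A_3: (8)(2) − (10)(6) = -44
A_3→A_4: (10)(-9) − (9)(2) = -108
A_4→A_5: (9)(-2) − (6)(-9) = 36
A_5→A_1: (6)(8) − (-5)(-2) = 38
Σ = -172
Signed area = Σ/2 = -86 (negative ⇒ clockwise traversal).

-86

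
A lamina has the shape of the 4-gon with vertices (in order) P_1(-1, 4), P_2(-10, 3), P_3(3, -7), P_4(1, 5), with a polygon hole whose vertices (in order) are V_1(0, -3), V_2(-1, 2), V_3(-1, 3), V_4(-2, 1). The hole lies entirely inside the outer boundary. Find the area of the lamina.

Outer boundary:
Apply the shoelace (surveyor's) formula: 2A = Σ (x_i·y_{i+1} − x_{i+1}·y_i), indices taken mod 4.
P_1→P_2: (-1)(3) − (-10)(4) = 37
P_2→P_3: (-10)(-7) − (3)(3) = 61
P_3→P_4: (3)(5) − (1)(-7) = 22
P_4→P_1: (1)(4) − (-1)(5) = 9
Σ = 129
Area = |Σ|/2 = 64.5.
Hole:
Σ = (-3) + (-1) + (5) + (6) = 7
Area = |Σ|/2 = 3.5.
Net area = 64.5 − 3.5 = 61.

61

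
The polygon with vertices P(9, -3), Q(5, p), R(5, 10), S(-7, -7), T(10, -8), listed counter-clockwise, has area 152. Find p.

Write out the shoelace sum; only the two edges meeting at Q involve p:
2·Area = [(9·p − 5·(-3)) + (5·10 − 5·p)] + 203
       = 4·p + 268 = 304
⇒ p = 9.

9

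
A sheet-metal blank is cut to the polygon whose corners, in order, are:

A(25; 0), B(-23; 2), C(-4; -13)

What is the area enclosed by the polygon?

341

A→B: (25)(2) − (-23)(0) = 50
B→C: (-23)(-13) − (-4)(2) = 307
C→A: (-4)(0) − (25)(-13) = 325
Σ = 682
Area = |Σ|/2 = 341.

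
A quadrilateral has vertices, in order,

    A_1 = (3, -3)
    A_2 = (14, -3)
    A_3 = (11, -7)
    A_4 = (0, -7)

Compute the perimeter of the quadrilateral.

32

|A_1A_2| = √((11)² + (0)²) = √121 = 11
|A_2A_3| = √((-3)² + (-4)²) = √25 = 5
|A_3A_4| = √((-11)² + (0)²) = √121 = 11
|A_4A_1| = √((3)² + (4)²) = √25 = 5
Perimeter = 11 + 5 + 11 + 5 = 32.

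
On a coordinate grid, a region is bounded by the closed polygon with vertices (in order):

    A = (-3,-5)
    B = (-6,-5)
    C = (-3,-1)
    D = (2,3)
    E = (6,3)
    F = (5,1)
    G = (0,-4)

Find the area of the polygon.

Σ = (-15) + (-9) + (-7) + (-12) + (-9) + (-20) + (-12) = -84
Area = |Σ|/2 = 42.

42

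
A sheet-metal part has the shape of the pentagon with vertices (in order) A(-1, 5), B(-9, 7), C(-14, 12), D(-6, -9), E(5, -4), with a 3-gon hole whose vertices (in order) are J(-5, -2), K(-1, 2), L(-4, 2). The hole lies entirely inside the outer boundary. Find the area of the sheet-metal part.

152

Outer boundary:
A→B: (-1)(7) − (-9)(5) = 38
B→C: (-9)(12) − (-14)(7) = -10
C→D: (-14)(-9) − (-6)(12) = 198
D→E: (-6)(-4) − (5)(-9) = 69
E→A: (5)(5) − (-1)(-4) = 21
Σ = 316
Area = |Σ|/2 = 158.
Hole:
J→K: (-5)(2) − (-1)(-2) = -12
K→L: (-1)(2) − (-4)(2) = 6
L→J: (-4)(-2) − (-5)(2) = 18
Σ = 12
Area = |Σ|/2 = 6.
Net area = 158 − 6 = 152.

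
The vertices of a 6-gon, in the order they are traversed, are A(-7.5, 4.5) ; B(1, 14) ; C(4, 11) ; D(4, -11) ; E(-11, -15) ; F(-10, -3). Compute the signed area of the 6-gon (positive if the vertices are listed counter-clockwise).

Apply the surveyor's formula: 2A = Σ (x_i·y_{i+1} − x_{i+1}·y_i), indices taken mod 6.
Σ = (-109.5) + (-45) + (-88) + (-181) + (-117) + (-67.5) = -608
Signed area = Σ/2 = -304 (negative ⇒ clockwise traversal).

-304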